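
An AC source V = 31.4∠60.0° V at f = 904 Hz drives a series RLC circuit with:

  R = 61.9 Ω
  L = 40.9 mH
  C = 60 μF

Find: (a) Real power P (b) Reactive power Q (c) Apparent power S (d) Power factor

Step 1 — Angular frequency: ω = 2π·f = 2π·904 = 5680 rad/s.
Step 2 — Component impedances:
  R: Z = R = 61.9 Ω
  L: Z = jωL = j·5680·0.0409 = 0 + j232.3 Ω
  C: Z = 1/(jωC) = -j/(ω·C) = 0 - j2.934 Ω
Step 3 — Series combination: Z_total = R + L + C = 61.9 + j229.4 Ω = 237.6∠74.9° Ω.
Step 4 — Source phasor: V = 31.4∠60.0° V = 15.7 + j27.19 V.
Step 5 — Current: I = V / Z = 0.1277 - j0.03398 A = 0.1322∠-14.9° A.
Step 6 — Complex power: S = V·I* = 1.081 + j4.007 VA.
Step 7 — Real power: P = Re(S) = 1.081 W.
Step 8 — Reactive power: Q = Im(S) = 4.007 VAR.
Step 9 — Apparent power: |S| = 4.15 VA.
Step 10 — Power factor: PF = P/|S| = 0.2605 (lagging).

(a) P = 1.081 W  (b) Q = 4.007 VAR  (c) S = 4.15 VA  (d) PF = 0.2605 (lagging)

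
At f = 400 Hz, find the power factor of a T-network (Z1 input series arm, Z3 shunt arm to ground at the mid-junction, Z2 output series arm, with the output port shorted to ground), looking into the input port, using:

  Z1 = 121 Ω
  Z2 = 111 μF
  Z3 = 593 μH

Step 1 — Angular frequency: ω = 2π·f = 2π·400 = 2513 rad/s.
Step 2 — Component impedances:
  Z1: Z = R = 121 Ω
  Z2: Z = 1/(jωC) = -j/(ω·C) = 0 - j3.585 Ω
  Z3: Z = jωL = j·2513·0.000593 = 0 + j1.49 Ω
Step 3 — With the output port shorted to ground, the output series arm Z2 runs from the junction to ground; the shunt arm Z3 also runs from the junction to ground. They appear in parallel: Z3 || Z2 = 0 + j2.551 Ω.
Step 4 — Series with input arm Z1: Z_in = Z1 + (Z3 || Z2) = 121 + j2.551 Ω = 121∠1.2° Ω.
Step 5 — Power factor: PF = cos(φ) = Re(Z)/|Z| = 121/121.03 = 0.9998.
Step 6 — Type: Im(Z) = 2.551 ⇒ lagging (phase φ = 1.2°).

PF = 0.9998 (lagging, φ = 1.2°)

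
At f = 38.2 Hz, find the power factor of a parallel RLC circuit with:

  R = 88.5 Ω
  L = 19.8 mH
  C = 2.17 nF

Step 1 — Angular frequency: ω = 2π·f = 2π·38.2 = 240 rad/s.
Step 2 — Component impedances:
  R: Z = R = 88.5 Ω
  L: Z = jωL = j·240·0.0198 = 0 + j4.752 Ω
  C: Z = 1/(jωC) = -j/(ω·C) = 0 - j1.92e+06 Ω
Step 3 — Parallel combination: 1/Z_total = 1/R + 1/L + 1/C; Z_total = 0.2545 + j4.739 Ω = 4.746∠86.9° Ω.
Step 4 — Power factor: PF = cos(φ) = Re(Z)/|Z| = 0.2545/4.746 = 0.05362.
Step 5 — Type: Im(Z) = 4.739 ⇒ lagging (phase φ = 86.9°).

PF = 0.05362 (lagging, φ = 86.9°)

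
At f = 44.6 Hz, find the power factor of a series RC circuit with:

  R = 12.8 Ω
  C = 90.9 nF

Step 1 — Angular frequency: ω = 2π·f = 2π·44.6 = 280.2 rad/s.
Step 2 — Component impedances:
  R: Z = R = 12.8 Ω
  C: Z = 1/(jωC) = -j/(ω·C) = 0 - j3.926e+04 Ω
Step 3 — Series combination: Z_total = R + C = 12.8 - j3.926e+04 Ω = 3.926e+04∠-90.0° Ω.
Step 4 — Power factor: PF = cos(φ) = Re(Z)/|Z| = 12.8/39257 = 0.0003261.
Step 5 — Type: Im(Z) = -3.926e+04 ⇒ leading (phase φ = -90.0°).

PF = 0.0003261 (leading, φ = -90.0°)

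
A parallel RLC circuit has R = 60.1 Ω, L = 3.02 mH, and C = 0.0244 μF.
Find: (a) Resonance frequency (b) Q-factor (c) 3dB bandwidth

Step 1 — Resonance: ω₀ = 1/√(LC) = 1/√(0.00302·2.44e-08) = 1.165e+05 rad/s.
Step 2 — f₀ = ω₀/(2π) = 1.854e+04 Hz.
Step 3 — Parallel Q: Q = R/(ω₀L) = 60.1/(1.165e+05·0.00302) = 0.1708.
Step 4 — Bandwidth: Δω = ω₀/Q = 6.819e+05 rad/s; BW = Δω/(2π) = 1.085e+05 Hz.

(a) f₀ = 1.854e+04 Hz  (b) Q = 0.1708  (c) BW = 1.085e+05 Hz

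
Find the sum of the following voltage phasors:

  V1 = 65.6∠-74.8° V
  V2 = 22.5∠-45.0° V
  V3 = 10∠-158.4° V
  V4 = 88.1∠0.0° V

Step 1 — Convert each phasor to rectangular form:
  V1 = 65.6·(cos(-74.8°) + j·sin(-74.8°)) = 17.2 - j63.31 V
  V2 = 22.5·(cos(-45.0°) + j·sin(-45.0°)) = 15.91 - j15.91 V
  V3 = 10·(cos(-158.4°) + j·sin(-158.4°)) = -9.298 - j3.681 V
  V4 = 88.1·(cos(0.0°) + j·sin(0.0°)) = 88.1 V
Step 2 — Sum components: V_total = 111.9 - j82.9 V.
Step 3 — Convert to polar: |V_total| = 139.3 V, ∠V_total = -36.5°.

V_total = 139.3∠-36.5° V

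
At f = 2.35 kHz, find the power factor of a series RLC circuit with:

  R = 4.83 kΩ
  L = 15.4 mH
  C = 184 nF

Step 1 — Angular frequency: ω = 2π·f = 2π·2350 = 1.477e+04 rad/s.
Step 2 — Component impedances:
  R: Z = R = 4830 Ω
  L: Z = jωL = j·1.477e+04·0.0154 = 0 + j227.4 Ω
  C: Z = 1/(jωC) = -j/(ω·C) = 0 - j368.1 Ω
Step 3 — Series combination: Z_total = R + L + C = 4830 - j140.7 Ω = 4832∠-1.7° Ω.
Step 4 — Power factor: PF = cos(φ) = Re(Z)/|Z| = 4830/4832 = 0.9996.
Step 5 — Type: Im(Z) = -140.7 ⇒ leading (phase φ = -1.7°).

PF = 0.9996 (leading, φ = -1.7°)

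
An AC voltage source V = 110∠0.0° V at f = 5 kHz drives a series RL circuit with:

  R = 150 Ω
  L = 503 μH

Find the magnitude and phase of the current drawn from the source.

Step 1 — Angular frequency: ω = 2π·f = 2π·5000 = 3.142e+04 rad/s.
Step 2 — Component impedances:
  R: Z = R = 150 Ω
  L: Z = jωL = j·3.142e+04·0.000503 = 0 + j15.8 Ω
Step 3 — Series combination: Z_total = R + L = 150 + j15.8 Ω = 150.8∠6.0° Ω.
Step 4 — Source phasor: V = 110∠0.0° V = 110 V.
Step 5 — Ohm's law: I = V / Z_total = (110) / (150 + j15.8) = 0.7253 - j0.07641 A.
Step 6 — Convert to polar: |I| = 0.7293 A, ∠I = -6.0°.

I = 0.7293∠-6.0° A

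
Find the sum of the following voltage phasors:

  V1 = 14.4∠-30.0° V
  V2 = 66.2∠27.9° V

Step 1 — Convert each phasor to rectangular form:
  V1 = 14.4·(cos(-30.0°) + j·sin(-30.0°)) = 12.47 - j7.2 V
  V2 = 66.2·(cos(27.9°) + j·sin(27.9°)) = 58.51 + j30.98 V
Step 2 — Sum components: V_total = 70.98 + j23.78 V.
Step 3 — Convert to polar: |V_total| = 74.85 V, ∠V_total = 18.5°.

V_total = 74.85∠18.5° V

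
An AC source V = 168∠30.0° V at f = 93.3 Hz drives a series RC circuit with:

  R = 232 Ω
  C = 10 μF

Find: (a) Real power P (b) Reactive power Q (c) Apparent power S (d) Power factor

Step 1 — Angular frequency: ω = 2π·f = 2π·93.3 = 586.2 rad/s.
Step 2 — Component impedances:
  R: Z = R = 232 Ω
  C: Z = 1/(jωC) = -j/(ω·C) = 0 - j170.6 Ω
Step 3 — Series combination: Z_total = R + C = 232 - j170.6 Ω = 288∠-36.3° Ω.
Step 4 — Source phasor: V = 168∠30.0° V = 145.5 + j84 V.
Step 5 — Current: I = V / Z = 0.2343 + j0.5343 A = 0.5834∠66.3° A.
Step 6 — Complex power: S = V·I* = 78.96 - j58.06 VA.
Step 7 — Real power: P = Re(S) = 78.96 W.
Step 8 — Reactive power: Q = Im(S) = -58.06 VAR.
Step 9 — Apparent power: |S| = 98.01 VA.
Step 10 — Power factor: PF = P/|S| = 0.8057 (leading).

(a) P = 78.96 W  (b) Q = -58.06 VAR  (c) S = 98.01 VA  (d) PF = 0.8057 (leading)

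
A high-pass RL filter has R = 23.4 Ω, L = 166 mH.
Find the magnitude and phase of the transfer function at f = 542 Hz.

Step 1 — Angular frequency: ω = 2π·542 = 3405 rad/s.
Step 2 — Transfer function: H(jω) = jωL/(R + jωL).
Step 3 — Numerator jωL = j·565.3; denominator R + jωL = 23.4 + j565.3.
Step 4 — H = 0.9983 + j0.04132.
Step 5 — Magnitude: |H| = 0.9991 (-0.0 dB); phase: φ = 2.4°.

|H| = 0.9991 (-0.0 dB), φ = 2.4°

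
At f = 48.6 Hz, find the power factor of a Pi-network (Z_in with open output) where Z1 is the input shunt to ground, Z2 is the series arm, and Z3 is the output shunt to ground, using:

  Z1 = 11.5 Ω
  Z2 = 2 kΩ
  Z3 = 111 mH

Step 1 — Angular frequency: ω = 2π·f = 2π·48.6 = 305.4 rad/s.
Step 2 — Component impedances:
  Z1: Z = R = 11.5 Ω
  Z2: Z = R = 2000 Ω
  Z3: Z = jωL = j·305.4·0.111 = 0 + j33.9 Ω
Step 3 — With open output, the series arm Z2 and the output shunt Z3 appear in series to ground: Z2 + Z3 = 2000 + j33.9 Ω.
Step 4 — Parallel with input shunt Z1: Z_in = Z1 || (Z2 + Z3) = 11.43 + j0.001108 Ω = 11.43∠0.0° Ω.
Step 5 — Power factor: PF = cos(φ) = Re(Z)/|Z| = 11.43/11.43 = 1.
Step 6 — Type: Im(Z) = 0.001108 ⇒ lagging (phase φ = 0.0°).

PF = 1 (lagging, φ = 0.0°)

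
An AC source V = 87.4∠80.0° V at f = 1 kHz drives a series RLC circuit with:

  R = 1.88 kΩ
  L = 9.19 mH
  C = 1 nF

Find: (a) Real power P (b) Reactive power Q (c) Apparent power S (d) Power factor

Step 1 — Angular frequency: ω = 2π·f = 2π·1000 = 6283 rad/s.
Step 2 — Component impedances:
  R: Z = R = 1880 Ω
  L: Z = jωL = j·6283·0.00919 = 0 + j57.74 Ω
  C: Z = 1/(jωC) = -j/(ω·C) = 0 - j1.592e+05 Ω
Step 3 — Series combination: Z_total = R + L + C = 1880 - j1.591e+05 Ω = 1.591e+05∠-89.3° Ω.
Step 4 — Source phasor: V = 87.4∠80.0° V = 15.18 + j86.07 V.
Step 5 — Current: I = V / Z = -0.0005398 + j0.0001018 A = 0.0005493∠169.3° A.
Step 6 — Complex power: S = V·I* = 0.0005673 - j0.04801 VA.
Step 7 — Real power: P = Re(S) = 0.0005673 W.
Step 8 — Reactive power: Q = Im(S) = -0.04801 VAR.
Step 9 — Apparent power: |S| = 0.04801 VA.
Step 10 — Power factor: PF = P/|S| = 0.01182 (leading).

(a) P = 0.0005673 W  (b) Q = -0.04801 VAR  (c) S = 0.04801 VA  (d) PF = 0.01182 (leading)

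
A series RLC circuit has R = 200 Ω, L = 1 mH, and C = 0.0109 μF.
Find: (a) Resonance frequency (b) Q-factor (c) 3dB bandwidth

Step 1 — Resonance condition Im(Z)=0 gives ω₀ = 1/√(LC).
Step 2 — ω₀ = 1/√(0.001·1.09e-08) = 3.029e+05 rad/s.
Step 3 — f₀ = ω₀/(2π) = 4.821e+04 Hz.
Step 4 — Series Q: Q = ω₀L/R = 3.029e+05·0.001/200 = 1.514.
Step 5 — 3dB bandwidth: Δω = ω₀/Q = 2e+05 rad/s; BW = Δω/(2π) = 3.183e+04 Hz.

(a) f₀ = 4.821e+04 Hz  (b) Q = 1.514  (c) BW = 3.183e+04 Hz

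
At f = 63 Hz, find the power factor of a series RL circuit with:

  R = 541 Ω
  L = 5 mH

Step 1 — Angular frequency: ω = 2π·f = 2π·63 = 395.8 rad/s.
Step 2 — Component impedances:
  R: Z = R = 541 Ω
  L: Z = jωL = j·395.8·0.005 = 0 + j1.979 Ω
Step 3 — Series combination: Z_total = R + L = 541 + j1.979 Ω = 541∠0.2° Ω.
Step 4 — Power factor: PF = cos(φ) = Re(Z)/|Z| = 541/541 = 1.
Step 5 — Type: Im(Z) = 1.979 ⇒ lagging (phase φ = 0.2°).

PF = 1 (lagging, φ = 0.2°)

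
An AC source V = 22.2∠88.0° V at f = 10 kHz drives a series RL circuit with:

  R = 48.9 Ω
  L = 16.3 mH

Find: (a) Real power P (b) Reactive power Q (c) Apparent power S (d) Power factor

Step 1 — Angular frequency: ω = 2π·f = 2π·1e+04 = 6.283e+04 rad/s.
Step 2 — Component impedances:
  R: Z = R = 48.9 Ω
  L: Z = jωL = j·6.283e+04·0.0163 = 0 + j1024 Ω
Step 3 — Series combination: Z_total = R + L = 48.9 + j1024 Ω = 1025∠87.3° Ω.
Step 4 — Source phasor: V = 22.2∠88.0° V = 0.7748 + j22.19 V.
Step 5 — Current: I = V / Z = 0.02165 + j0.0002772 A = 0.02165∠0.7° A.
Step 6 — Complex power: S = V·I* = 0.02292 + j0.4801 VA.
Step 7 — Real power: P = Re(S) = 0.02292 W.
Step 8 — Reactive power: Q = Im(S) = 0.4801 VAR.
Step 9 — Apparent power: |S| = 0.4807 VA.
Step 10 — Power factor: PF = P/|S| = 0.04769 (lagging).

(a) P = 0.02292 W  (b) Q = 0.4801 VAR  (c) S = 0.4807 VA  (d) PF = 0.04769 (lagging)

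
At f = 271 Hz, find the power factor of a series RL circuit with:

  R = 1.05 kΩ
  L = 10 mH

Step 1 — Angular frequency: ω = 2π·f = 2π·271 = 1703 rad/s.
Step 2 — Component impedances:
  R: Z = R = 1050 Ω
  L: Z = jωL = j·1703·0.01 = 0 + j17.03 Ω
Step 3 — Series combination: Z_total = R + L = 1050 + j17.03 Ω = 1050∠0.9° Ω.
Step 4 — Power factor: PF = cos(φ) = Re(Z)/|Z| = 1050/1050.1 = 0.9999.
Step 5 — Type: Im(Z) = 17.03 ⇒ lagging (phase φ = 0.9°).

PF = 0.9999 (lagging, φ = 0.9°)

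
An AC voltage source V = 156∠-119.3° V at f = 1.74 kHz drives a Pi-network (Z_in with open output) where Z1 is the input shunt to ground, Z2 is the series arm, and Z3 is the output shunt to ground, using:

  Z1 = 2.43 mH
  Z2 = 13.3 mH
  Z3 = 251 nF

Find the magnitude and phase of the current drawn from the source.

Step 1 — Angular frequency: ω = 2π·f = 2π·1740 = 1.093e+04 rad/s.
Step 2 — Component impedances:
  Z1: Z = jωL = j·1.093e+04·0.00243 = 0 + j26.57 Ω
  Z2: Z = jωL = j·1.093e+04·0.0133 = 0 + j145.4 Ω
  Z3: Z = 1/(jωC) = -j/(ω·C) = 0 - j364.4 Ω
Step 3 — With open output, the series arm Z2 and the output shunt Z3 appear in series to ground: Z2 + Z3 = 0 - j219 Ω.
Step 4 — Parallel with input shunt Z1: Z_in = Z1 || (Z2 + Z3) = 0 + j30.23 Ω = 30.23∠90.0° Ω.
Step 5 — Source phasor: V = 156∠-119.3° V = -76.34 - j136 V.
Step 6 — Ohm's law: I = V / Z_total = (-76.34 - j136) / (0 + j30.23) = -4.5 + j2.525 A.
Step 7 — Convert to polar: |I| = 5.16 A, ∠I = 150.7°.

I = 5.16∠150.7° A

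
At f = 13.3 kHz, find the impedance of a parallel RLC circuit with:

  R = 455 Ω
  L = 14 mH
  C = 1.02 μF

Step 1 — Angular frequency: ω = 2π·f = 2π·1.33e+04 = 8.357e+04 rad/s.
Step 2 — Component impedances:
  R: Z = R = 455 Ω
  L: Z = jωL = j·8.357e+04·0.014 = 0 + j1170 Ω
  C: Z = 1/(jωC) = -j/(ω·C) = 0 - j11.73 Ω
Step 3 — Parallel combination: 1/Z_total = 1/R + 1/L + 1/C; Z_total = 0.3085 - j11.84 Ω = 11.85∠-88.5° Ω.

Z = 0.3085 - j11.84 Ω = 11.85∠-88.5° Ω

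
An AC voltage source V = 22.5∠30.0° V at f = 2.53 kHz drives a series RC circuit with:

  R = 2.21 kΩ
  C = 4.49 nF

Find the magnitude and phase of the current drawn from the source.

Step 1 — Angular frequency: ω = 2π·f = 2π·2530 = 1.59e+04 rad/s.
Step 2 — Component impedances:
  R: Z = R = 2210 Ω
  C: Z = 1/(jωC) = -j/(ω·C) = 0 - j1.401e+04 Ω
Step 3 — Series combination: Z_total = R + C = 2210 - j1.401e+04 Ω = 1.418e+04∠-81.0° Ω.
Step 4 — Source phasor: V = 22.5∠30.0° V = 19.49 + j11.25 V.
Step 5 — Ohm's law: I = V / Z_total = (19.49 + j11.25) / (2210 - j1.401e+04) = -0.0005694 + j0.001481 A.
Step 6 — Convert to polar: |I| = 0.001586 A, ∠I = 111.0°.

I = 0.001586∠111.0° A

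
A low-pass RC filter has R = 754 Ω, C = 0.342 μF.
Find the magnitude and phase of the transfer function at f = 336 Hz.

Step 1 — Angular frequency: ω = 2π·336 = 2111 rad/s.
Step 2 — Transfer function: H(jω) = 1/(1 + jωRC).
Step 3 — Denominator: 1 + jωRC = 1 + j·2111·754·3.42e-07 = 1 + j0.5444.
Step 4 — H = 0.7714 - j0.4199.
Step 5 — Magnitude: |H| = 0.8783 (-1.1 dB); phase: φ = -28.6°.

|H| = 0.8783 (-1.1 dB), φ = -28.6°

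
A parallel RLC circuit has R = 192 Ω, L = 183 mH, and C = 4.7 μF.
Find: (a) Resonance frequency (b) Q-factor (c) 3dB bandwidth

Step 1 — Resonance: ω₀ = 1/√(LC) = 1/√(0.183·4.7e-06) = 1078 rad/s.
Step 2 — f₀ = ω₀/(2π) = 171.6 Hz.
Step 3 — Parallel Q: Q = R/(ω₀L) = 192/(1078·0.183) = 0.973.
Step 4 — Bandwidth: Δω = ω₀/Q = 1108 rad/s; BW = Δω/(2π) = 176.4 Hz.

(a) f₀ = 171.6 Hz  (b) Q = 0.973  (c) BW = 176.4 Hz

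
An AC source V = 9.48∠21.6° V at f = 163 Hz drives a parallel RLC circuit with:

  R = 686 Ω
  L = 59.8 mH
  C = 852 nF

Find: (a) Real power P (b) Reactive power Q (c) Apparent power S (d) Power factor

Step 1 — Angular frequency: ω = 2π·f = 2π·163 = 1024 rad/s.
Step 2 — Component impedances:
  R: Z = R = 686 Ω
  L: Z = jωL = j·1024·0.0598 = 0 + j61.24 Ω
  C: Z = 1/(jωC) = -j/(ω·C) = 0 - j1146 Ω
Step 3 — Parallel combination: 1/Z_total = 1/R + 1/L + 1/C; Z_total = 6.049 + j64.13 Ω = 64.42∠84.6° Ω.
Step 4 — Source phasor: V = 9.48∠21.6° V = 8.814 + j3.49 V.
Step 5 — Current: I = V / Z = 0.06679 - j0.1311 A = 0.1472∠-63.0° A.
Step 6 — Complex power: S = V·I* = 0.131 + j1.389 VA.
Step 7 — Real power: P = Re(S) = 0.131 W.
Step 8 — Reactive power: Q = Im(S) = 1.389 VAR.
Step 9 — Apparent power: |S| = 1.395 VA.
Step 10 — Power factor: PF = P/|S| = 0.0939 (lagging).

(a) P = 0.131 W  (b) Q = 1.389 VAR  (c) S = 1.395 VA  (d) PF = 0.0939 (lagging)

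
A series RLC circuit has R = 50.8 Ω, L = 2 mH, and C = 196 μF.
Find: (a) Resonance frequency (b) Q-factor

Step 1 — Resonance condition Im(Z)=0 gives ω₀ = 1/√(LC).
Step 2 — ω₀ = 1/√(0.002·0.000196) = 1597 rad/s.
Step 3 — f₀ = ω₀/(2π) = 254.2 Hz.
Step 4 — Series Q: Q = ω₀L/R = 1597·0.002/50.8 = 0.06288.

(a) f₀ = 254.2 Hz  (b) Q = 0.06288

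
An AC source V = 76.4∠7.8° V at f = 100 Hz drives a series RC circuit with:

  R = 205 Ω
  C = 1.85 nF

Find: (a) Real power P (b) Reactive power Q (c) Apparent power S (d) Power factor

Step 1 — Angular frequency: ω = 2π·f = 2π·100 = 628.3 rad/s.
Step 2 — Component impedances:
  R: Z = R = 205 Ω
  C: Z = 1/(jωC) = -j/(ω·C) = 0 - j8.603e+05 Ω
Step 3 — Series combination: Z_total = R + C = 205 - j8.603e+05 Ω = 8.603e+05∠-90.0° Ω.
Step 4 — Source phasor: V = 76.4∠7.8° V = 75.69 + j10.37 V.
Step 5 — Current: I = V / Z = -1.203e-05 + j8.799e-05 A = 8.881e-05∠97.8° A.
Step 6 — Complex power: S = V·I* = 1.617e-06 - j0.006785 VA.
Step 7 — Real power: P = Re(S) = 1.617e-06 W.
Step 8 — Reactive power: Q = Im(S) = -0.006785 VAR.
Step 9 — Apparent power: |S| = 0.006785 VA.
Step 10 — Power factor: PF = P/|S| = 0.0002383 (leading).

(a) P = 1.617e-06 W  (b) Q = -0.006785 VAR  (c) S = 0.006785 VA  (d) PF = 0.0002383 (leading)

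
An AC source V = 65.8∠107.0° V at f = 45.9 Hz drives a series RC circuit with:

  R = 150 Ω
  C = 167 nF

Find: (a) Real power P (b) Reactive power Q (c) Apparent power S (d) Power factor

Step 1 — Angular frequency: ω = 2π·f = 2π·45.9 = 288.4 rad/s.
Step 2 — Component impedances:
  R: Z = R = 150 Ω
  C: Z = 1/(jωC) = -j/(ω·C) = 0 - j2.076e+04 Ω
Step 3 — Series combination: Z_total = R + C = 150 - j2.076e+04 Ω = 2.076e+04∠-89.6° Ω.
Step 4 — Source phasor: V = 65.8∠107.0° V = -19.24 + j62.92 V.
Step 5 — Current: I = V / Z = -0.003037 - j0.0009046 A = 0.003169∠-163.4° A.
Step 6 — Complex power: S = V·I* = 0.001506 - j0.2085 VA.
Step 7 — Real power: P = Re(S) = 0.001506 W.
Step 8 — Reactive power: Q = Im(S) = -0.2085 VAR.
Step 9 — Apparent power: |S| = 0.2085 VA.
Step 10 — Power factor: PF = P/|S| = 0.007224 (leading).

(a) P = 0.001506 W  (b) Q = -0.2085 VAR  (c) S = 0.2085 VA  (d) PF = 0.007224 (leading)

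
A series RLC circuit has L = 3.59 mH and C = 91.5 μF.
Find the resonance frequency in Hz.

Step 1 — Resonance condition Im(Z)=0 gives ω₀ = 1/√(LC).
Step 2 — ω₀ = 1/√(0.00359·9.15e-05) = 1745 rad/s.
Step 3 — f₀ = ω₀/(2π) = 277.7 Hz.

f₀ = 277.7 Hz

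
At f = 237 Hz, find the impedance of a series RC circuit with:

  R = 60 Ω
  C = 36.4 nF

Step 1 — Angular frequency: ω = 2π·f = 2π·237 = 1489 rad/s.
Step 2 — Component impedances:
  R: Z = R = 60 Ω
  C: Z = 1/(jωC) = -j/(ω·C) = 0 - j1.845e+04 Ω
Step 3 — Series combination: Z_total = R + C = 60 - j1.845e+04 Ω = 1.845e+04∠-89.8° Ω.

Z = 60 - j1.845e+04 Ω = 1.845e+04∠-89.8° Ω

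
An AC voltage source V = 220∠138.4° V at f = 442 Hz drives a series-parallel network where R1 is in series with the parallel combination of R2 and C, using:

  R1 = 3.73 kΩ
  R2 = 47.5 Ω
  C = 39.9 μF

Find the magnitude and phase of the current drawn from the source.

Step 1 — Angular frequency: ω = 2π·f = 2π·442 = 2777 rad/s.
Step 2 — Component impedances:
  R1: Z = R = 3730 Ω
  R2: Z = R = 47.5 Ω
  C: Z = 1/(jωC) = -j/(ω·C) = 0 - j9.025 Ω
Step 3 — Parallel branch: R2 || C = 1/(1/R2 + 1/C) = 1.655 - j8.71 Ω.
Step 4 — Series with R1: Z_total = R1 + (R2 || C) = 3732 - j8.71 Ω = 3732∠-0.1° Ω.
Step 5 — Source phasor: V = 220∠138.4° V = -164.5 + j146.1 V.
Step 6 — Ohm's law: I = V / Z_total = (-164.5 + j146.1) / (3732 - j8.71) = -0.04418 + j0.03904 A.
Step 7 — Convert to polar: |I| = 0.05895 A, ∠I = 138.5°.

I = 0.05895∠138.5° A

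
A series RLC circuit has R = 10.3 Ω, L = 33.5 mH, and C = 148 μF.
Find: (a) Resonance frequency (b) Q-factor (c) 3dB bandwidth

Step 1 — Resonance: ω₀ = 1/√(LC) = 1/√(0.0335·0.000148) = 449.1 rad/s.
Step 2 — f₀ = ω₀/(2π) = 71.48 Hz.
Step 3 — Series Q: Q = ω₀L/R = 449.1·0.0335/10.3 = 1.461.
Step 4 — Bandwidth: Δω = ω₀/Q = 307.5 rad/s; BW = Δω/(2π) = 48.93 Hz.

(a) f₀ = 71.48 Hz  (b) Q = 1.461  (c) BW = 48.93 Hz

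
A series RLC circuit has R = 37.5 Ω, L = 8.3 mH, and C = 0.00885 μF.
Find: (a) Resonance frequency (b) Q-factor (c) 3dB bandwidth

Step 1 — Resonance: ω₀ = 1/√(LC) = 1/√(0.0083·8.85e-09) = 1.167e+05 rad/s.
Step 2 — f₀ = ω₀/(2π) = 1.857e+04 Hz.
Step 3 — Series Q: Q = ω₀L/R = 1.167e+05·0.0083/37.5 = 25.82.
Step 4 — Bandwidth: Δω = ω₀/Q = 4518 rad/s; BW = Δω/(2π) = 719.1 Hz.

(a) f₀ = 1.857e+04 Hz  (b) Q = 25.82  (c) BW = 719.1 Hz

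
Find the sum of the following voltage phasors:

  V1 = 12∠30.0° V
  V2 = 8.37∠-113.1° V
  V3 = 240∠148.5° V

Step 1 — Convert each phasor to rectangular form:
  V1 = 12·(cos(30.0°) + j·sin(30.0°)) = 10.39 + j6 V
  V2 = 8.37·(cos(-113.1°) + j·sin(-113.1°)) = -3.284 - j7.699 V
  V3 = 240·(cos(148.5°) + j·sin(148.5°)) = -204.6 + j125.4 V
Step 2 — Sum components: V_total = -197.5 + j123.7 V.
Step 3 — Convert to polar: |V_total| = 233.1 V, ∠V_total = 147.9°.

V_total = 233.1∠147.9° V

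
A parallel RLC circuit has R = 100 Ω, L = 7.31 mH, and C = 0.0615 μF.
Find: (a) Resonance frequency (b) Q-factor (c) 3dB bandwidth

Step 1 — Resonance: ω₀ = 1/√(LC) = 1/√(0.00731·6.15e-08) = 4.716e+04 rad/s.
Step 2 — f₀ = ω₀/(2π) = 7506 Hz.
Step 3 — Parallel Q: Q = R/(ω₀L) = 100/(4.716e+04·0.00731) = 0.2901.
Step 4 — Bandwidth: Δω = ω₀/Q = 1.626e+05 rad/s; BW = Δω/(2π) = 2.588e+04 Hz.

(a) f₀ = 7506 Hz  (b) Q = 0.2901  (c) BW = 2.588e+04 Hz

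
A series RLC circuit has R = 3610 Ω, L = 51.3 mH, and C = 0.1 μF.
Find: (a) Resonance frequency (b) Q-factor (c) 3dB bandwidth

Step 1 — Resonance condition Im(Z)=0 gives ω₀ = 1/√(LC).
Step 2 — ω₀ = 1/√(0.0513·1e-07) = 1.396e+04 rad/s.
Step 3 — f₀ = ω₀/(2π) = 2222 Hz.
Step 4 — Series Q: Q = ω₀L/R = 1.396e+04·0.0513/3610 = 0.1984.
Step 5 — 3dB bandwidth: Δω = ω₀/Q = 7.037e+04 rad/s; BW = Δω/(2π) = 1.12e+04 Hz.

(a) f₀ = 2222 Hz  (b) Q = 0.1984  (c) BW = 1.12e+04 Hz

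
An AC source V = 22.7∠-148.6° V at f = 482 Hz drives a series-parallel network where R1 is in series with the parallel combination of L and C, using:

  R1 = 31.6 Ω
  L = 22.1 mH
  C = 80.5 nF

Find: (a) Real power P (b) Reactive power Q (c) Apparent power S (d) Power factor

Step 1 — Angular frequency: ω = 2π·f = 2π·482 = 3028 rad/s.
Step 2 — Component impedances:
  R1: Z = R = 31.6 Ω
  L: Z = jωL = j·3028·0.0221 = 0 + j66.93 Ω
  C: Z = 1/(jωC) = -j/(ω·C) = 0 - j4102 Ω
Step 3 — Parallel branch: L || C = 1/(1/L + 1/C) = 0 + j68.04 Ω.
Step 4 — Series with R1: Z_total = R1 + (L || C) = 31.6 + j68.04 Ω = 75.02∠65.1° Ω.
Step 5 — Source phasor: V = 22.7∠-148.6° V = -19.38 - j11.83 V.
Step 6 — Current: I = V / Z = -0.2518 + j0.1678 A = 0.3026∠146.3° A.
Step 7 — Complex power: S = V·I* = 2.893 + j6.23 VA.
Step 8 — Real power: P = Re(S) = 2.893 W.
Step 9 — Reactive power: Q = Im(S) = 6.23 VAR.
Step 10 — Apparent power: |S| = 6.869 VA.
Step 11 — Power factor: PF = P/|S| = 0.4212 (lagging).

(a) P = 2.893 W  (b) Q = 6.23 VAR  (c) S = 6.869 VA  (d) PF = 0.4212 (lagging)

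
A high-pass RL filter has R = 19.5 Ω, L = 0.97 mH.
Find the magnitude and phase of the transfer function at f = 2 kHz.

Step 1 — Angular frequency: ω = 2π·2000 = 1.257e+04 rad/s.
Step 2 — Transfer function: H(jω) = jωL/(R + jωL).
Step 3 — Numerator jωL = j·12.19; denominator R + jωL = 19.5 + j12.19.
Step 4 — H = 0.281 + j0.4495.
Step 5 — Magnitude: |H| = 0.5301 (-5.5 dB); phase: φ = 58.0°.

|H| = 0.5301 (-5.5 dB), φ = 58.0°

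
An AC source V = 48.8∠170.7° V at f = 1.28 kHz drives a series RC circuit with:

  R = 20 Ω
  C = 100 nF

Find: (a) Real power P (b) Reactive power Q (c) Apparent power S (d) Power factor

Step 1 — Angular frequency: ω = 2π·f = 2π·1280 = 8042 rad/s.
Step 2 — Component impedances:
  R: Z = R = 20 Ω
  C: Z = 1/(jωC) = -j/(ω·C) = 0 - j1243 Ω
Step 3 — Series combination: Z_total = R + C = 20 - j1243 Ω = 1244∠-89.1° Ω.
Step 4 — Source phasor: V = 48.8∠170.7° V = -48.16 + j7.886 V.
Step 5 — Current: I = V / Z = -0.006964 - j0.03862 A = 0.03924∠-100.2° A.
Step 6 — Complex power: S = V·I* = 0.0308 - j1.915 VA.
Step 7 — Real power: P = Re(S) = 0.0308 W.
Step 8 — Reactive power: Q = Im(S) = -1.915 VAR.
Step 9 — Apparent power: |S| = 1.915 VA.
Step 10 — Power factor: PF = P/|S| = 0.01608 (leading).

(a) P = 0.0308 W  (b) Q = -1.915 VAR  (c) S = 1.915 VA  (d) PF = 0.01608 (leading)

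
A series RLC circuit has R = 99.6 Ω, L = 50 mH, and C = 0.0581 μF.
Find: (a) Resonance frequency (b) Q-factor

Step 1 — Resonance condition Im(Z)=0 gives ω₀ = 1/√(LC).
Step 2 — ω₀ = 1/√(0.05·5.81e-08) = 1.855e+04 rad/s.
Step 3 — f₀ = ω₀/(2π) = 2953 Hz.
Step 4 — Series Q: Q = ω₀L/R = 1.855e+04·0.05/99.6 = 9.314.

(a) f₀ = 2953 Hz  (b) Q = 9.314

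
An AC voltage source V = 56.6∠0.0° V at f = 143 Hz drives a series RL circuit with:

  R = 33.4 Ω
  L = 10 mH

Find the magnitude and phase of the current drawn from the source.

Step 1 — Angular frequency: ω = 2π·f = 2π·143 = 898.5 rad/s.
Step 2 — Component impedances:
  R: Z = R = 33.4 Ω
  L: Z = jωL = j·898.5·0.01 = 0 + j8.985 Ω
Step 3 — Series combination: Z_total = R + L = 33.4 + j8.985 Ω = 34.59∠15.1° Ω.
Step 4 — Source phasor: V = 56.6∠0.0° V = 56.6 V.
Step 5 — Ohm's law: I = V / Z_total = (56.6) / (33.4 + j8.985) = 1.58 - j0.4251 A.
Step 6 — Convert to polar: |I| = 1.636 A, ∠I = -15.1°.

I = 1.636∠-15.1° A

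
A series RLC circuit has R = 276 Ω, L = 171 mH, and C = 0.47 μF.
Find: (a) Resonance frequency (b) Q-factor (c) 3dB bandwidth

Step 1 — Resonance: ω₀ = 1/√(LC) = 1/√(0.171·4.7e-07) = 3527 rad/s.
Step 2 — f₀ = ω₀/(2π) = 561.4 Hz.
Step 3 — Series Q: Q = ω₀L/R = 3527·0.171/276 = 2.185.
Step 4 — Bandwidth: Δω = ω₀/Q = 1614 rad/s; BW = Δω/(2π) = 256.9 Hz.

(a) f₀ = 561.4 Hz  (b) Q = 2.185  (c) BW = 256.9 Hz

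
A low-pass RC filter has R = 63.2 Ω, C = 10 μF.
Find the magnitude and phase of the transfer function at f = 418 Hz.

Step 1 — Angular frequency: ω = 2π·418 = 2626 rad/s.
Step 2 — Transfer function: H(jω) = 1/(1 + jωRC).
Step 3 — Denominator: 1 + jωRC = 1 + j·2626·63.2·1e-05 = 1 + j1.66.
Step 4 — H = 0.2663 - j0.442.
Step 5 — Magnitude: |H| = 0.516 (-5.7 dB); phase: φ = -58.9°.

|H| = 0.516 (-5.7 dB), φ = -58.9°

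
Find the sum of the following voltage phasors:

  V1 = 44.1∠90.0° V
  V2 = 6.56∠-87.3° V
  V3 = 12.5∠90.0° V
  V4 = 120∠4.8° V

Step 1 — Convert each phasor to rectangular form:
  V1 = 44.1·(cos(90.0°) + j·sin(90.0°)) = 0 + j44.1 V
  V2 = 6.56·(cos(-87.3°) + j·sin(-87.3°)) = 0.309 - j6.553 V
  V3 = 12.5·(cos(90.0°) + j·sin(90.0°)) = 0 + j12.5 V
  V4 = 120·(cos(4.8°) + j·sin(4.8°)) = 119.6 + j10.04 V
Step 2 — Sum components: V_total = 119.9 + j60.09 V.
Step 3 — Convert to polar: |V_total| = 134.1 V, ∠V_total = 26.6°.

V_total = 134.1∠26.6° V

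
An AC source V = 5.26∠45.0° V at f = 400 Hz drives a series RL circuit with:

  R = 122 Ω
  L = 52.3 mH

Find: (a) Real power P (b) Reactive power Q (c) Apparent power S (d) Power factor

Step 1 — Angular frequency: ω = 2π·f = 2π·400 = 2513 rad/s.
Step 2 — Component impedances:
  R: Z = R = 122 Ω
  L: Z = jωL = j·2513·0.0523 = 0 + j131.4 Ω
Step 3 — Series combination: Z_total = R + L = 122 + j131.4 Ω = 179.3∠47.1° Ω.
Step 4 — Source phasor: V = 5.26∠45.0° V = 3.719 + j3.719 V.
Step 5 — Current: I = V / Z = 0.02931 - j0.001092 A = 0.02933∠-2.1° A.
Step 6 — Complex power: S = V·I* = 0.105 + j0.1131 VA.
Step 7 — Real power: P = Re(S) = 0.105 W.
Step 8 — Reactive power: Q = Im(S) = 0.1131 VAR.
Step 9 — Apparent power: |S| = 0.1543 VA.
Step 10 — Power factor: PF = P/|S| = 0.6803 (lagging).

(a) P = 0.105 W  (b) Q = 0.1131 VAR  (c) S = 0.1543 VA  (d) PF = 0.6803 (lagging)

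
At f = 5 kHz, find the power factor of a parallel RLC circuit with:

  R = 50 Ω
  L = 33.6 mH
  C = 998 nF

Step 1 — Angular frequency: ω = 2π·f = 2π·5000 = 3.142e+04 rad/s.
Step 2 — Component impedances:
  R: Z = R = 50 Ω
  L: Z = jωL = j·3.142e+04·0.0336 = 0 + j1056 Ω
  C: Z = 1/(jωC) = -j/(ω·C) = 0 - j31.89 Ω
Step 3 — Parallel combination: 1/Z_total = 1/R + 1/L + 1/C; Z_total = 15.1 - j22.96 Ω = 27.48∠-56.7° Ω.
Step 4 — Power factor: PF = cos(φ) = Re(Z)/|Z| = 15.1/27.48 = 0.5495.
Step 5 — Type: Im(Z) = -22.96 ⇒ leading (phase φ = -56.7°).

PF = 0.5495 (leading, φ = -56.7°)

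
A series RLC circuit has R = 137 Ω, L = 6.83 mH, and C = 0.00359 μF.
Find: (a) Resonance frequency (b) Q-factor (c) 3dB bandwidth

Step 1 — Resonance: ω₀ = 1/√(LC) = 1/√(0.00683·3.59e-09) = 2.019e+05 rad/s.
Step 2 — f₀ = ω₀/(2π) = 3.214e+04 Hz.
Step 3 — Series Q: Q = ω₀L/R = 2.019e+05·0.00683/137 = 10.07.
Step 4 — Bandwidth: Δω = ω₀/Q = 2.006e+04 rad/s; BW = Δω/(2π) = 3192 Hz.

(a) f₀ = 3.214e+04 Hz  (b) Q = 10.07  (c) BW = 3192 Hz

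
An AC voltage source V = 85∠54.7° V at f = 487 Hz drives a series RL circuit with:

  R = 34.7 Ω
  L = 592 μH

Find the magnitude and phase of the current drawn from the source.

Step 1 — Angular frequency: ω = 2π·f = 2π·487 = 3060 rad/s.
Step 2 — Component impedances:
  R: Z = R = 34.7 Ω
  L: Z = jωL = j·3060·0.000592 = 0 + j1.811 Ω
Step 3 — Series combination: Z_total = R + L = 34.7 + j1.811 Ω = 34.75∠3.0° Ω.
Step 4 — Source phasor: V = 85∠54.7° V = 49.12 + j69.37 V.
Step 5 — Ohm's law: I = V / Z_total = (49.12 + j69.37) / (34.7 + j1.811) = 1.516 + j1.92 A.
Step 6 — Convert to polar: |I| = 2.446 A, ∠I = 51.7°.

I = 2.446∠51.7° A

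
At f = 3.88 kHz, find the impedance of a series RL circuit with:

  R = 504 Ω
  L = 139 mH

Step 1 — Angular frequency: ω = 2π·f = 2π·3880 = 2.438e+04 rad/s.
Step 2 — Component impedances:
  R: Z = R = 504 Ω
  L: Z = jωL = j·2.438e+04·0.139 = 0 + j3389 Ω
Step 3 — Series combination: Z_total = R + L = 504 + j3389 Ω = 3426∠81.5° Ω.

Z = 504 + j3389 Ω = 3426∠81.5° Ω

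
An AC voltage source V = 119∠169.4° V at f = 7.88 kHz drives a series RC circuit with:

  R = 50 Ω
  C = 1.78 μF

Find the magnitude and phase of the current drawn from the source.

Step 1 — Angular frequency: ω = 2π·f = 2π·7880 = 4.951e+04 rad/s.
Step 2 — Component impedances:
  R: Z = R = 50 Ω
  C: Z = 1/(jωC) = -j/(ω·C) = 0 - j11.35 Ω
Step 3 — Series combination: Z_total = R + C = 50 - j11.35 Ω = 51.27∠-12.8° Ω.
Step 4 — Source phasor: V = 119∠169.4° V = -117 + j21.89 V.
Step 5 — Ohm's law: I = V / Z_total = (-117 + j21.89) / (50 - j11.35) = -2.319 - j0.08853 A.
Step 6 — Convert to polar: |I| = 2.321 A, ∠I = -177.8°.

I = 2.321∠-177.8° A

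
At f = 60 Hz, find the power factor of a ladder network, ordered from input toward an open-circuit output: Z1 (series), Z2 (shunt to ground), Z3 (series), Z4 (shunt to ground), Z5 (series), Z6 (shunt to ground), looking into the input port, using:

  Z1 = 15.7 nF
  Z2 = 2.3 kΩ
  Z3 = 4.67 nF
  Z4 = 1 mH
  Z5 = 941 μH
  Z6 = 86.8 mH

Step 1 — Angular frequency: ω = 2π·f = 2π·60 = 377 rad/s.
Step 2 — Component impedances:
  Z1: Z = 1/(jωC) = -j/(ω·C) = 0 - j1.69e+05 Ω
  Z2: Z = R = 2300 Ω
  Z3: Z = 1/(jωC) = -j/(ω·C) = 0 - j5.68e+05 Ω
  Z4: Z = jωL = j·377·0.001 = 0 + j0.377 Ω
  Z5: Z = jωL = j·377·0.000941 = 0 + j0.3547 Ω
  Z6: Z = jωL = j·377·0.0868 = 0 + j32.72 Ω
Step 3 — Ladder network (open output): work backward from the far end, alternating series and parallel combinations. Z_in = 2300 - j1.69e+05 Ω = 1.69e+05∠-89.2° Ω.
Step 4 — Power factor: PF = cos(φ) = Re(Z)/|Z| = 2300/1.69e+05 = 0.01361.
Step 5 — Type: Im(Z) = -1.69e+05 ⇒ leading (phase φ = -89.2°).

PF = 0.01361 (leading, φ = -89.2°)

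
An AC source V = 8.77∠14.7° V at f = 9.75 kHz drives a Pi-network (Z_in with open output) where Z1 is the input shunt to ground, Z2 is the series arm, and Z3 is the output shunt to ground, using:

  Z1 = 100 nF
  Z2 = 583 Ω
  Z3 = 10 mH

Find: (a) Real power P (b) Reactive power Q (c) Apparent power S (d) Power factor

Step 1 — Angular frequency: ω = 2π·f = 2π·9750 = 6.126e+04 rad/s.
Step 2 — Component impedances:
  Z1: Z = 1/(jωC) = -j/(ω·C) = 0 - j163.2 Ω
  Z2: Z = R = 583 Ω
  Z3: Z = jωL = j·6.126e+04·0.01 = 0 + j612.6 Ω
Step 3 — With open output, the series arm Z2 and the output shunt Z3 appear in series to ground: Z2 + Z3 = 583 + j612.6 Ω.
Step 4 — Parallel with input shunt Z1: Z_in = Z1 || (Z2 + Z3) = 28.67 - j185.3 Ω = 187.5∠-81.2° Ω.
Step 5 — Source phasor: V = 8.77∠14.7° V = 8.483 + j2.225 V.
Step 6 — Current: I = V / Z = -0.004812 + j0.04652 A = 0.04676∠95.9° A.
Step 7 — Complex power: S = V·I* = 0.0627 - j0.4053 VA.
Step 8 — Real power: P = Re(S) = 0.0627 W.
Step 9 — Reactive power: Q = Im(S) = -0.4053 VAR.
Step 10 — Apparent power: |S| = 0.4101 VA.
Step 11 — Power factor: PF = P/|S| = 0.1529 (leading).

(a) P = 0.0627 W  (b) Q = -0.4053 VAR  (c) S = 0.4101 VA  (d) PF = 0.1529 (leading)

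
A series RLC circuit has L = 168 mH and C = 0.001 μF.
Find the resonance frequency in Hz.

Step 1 — Resonance condition Im(Z)=0 gives ω₀ = 1/√(LC).
Step 2 — ω₀ = 1/√(0.168·1e-09) = 7.715e+04 rad/s.
Step 3 — f₀ = ω₀/(2π) = 1.228e+04 Hz.

f₀ = 1.228e+04 Hz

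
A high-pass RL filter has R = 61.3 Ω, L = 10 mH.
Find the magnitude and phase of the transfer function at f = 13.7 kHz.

Step 1 — Angular frequency: ω = 2π·1.37e+04 = 8.608e+04 rad/s.
Step 2 — Transfer function: H(jω) = jωL/(R + jωL).
Step 3 — Numerator jωL = j·860.8; denominator R + jωL = 61.3 + j860.8.
Step 4 — H = 0.995 + j0.07085.
Step 5 — Magnitude: |H| = 0.9975 (-0.0 dB); phase: φ = 4.1°.

|H| = 0.9975 (-0.0 dB), φ = 4.1°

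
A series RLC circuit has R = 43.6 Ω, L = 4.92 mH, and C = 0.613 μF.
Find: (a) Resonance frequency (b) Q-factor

Step 1 — Resonance condition Im(Z)=0 gives ω₀ = 1/√(LC).
Step 2 — ω₀ = 1/√(0.00492·6.13e-07) = 1.821e+04 rad/s.
Step 3 — f₀ = ω₀/(2π) = 2898 Hz.
Step 4 — Series Q: Q = ω₀L/R = 1.821e+04·0.00492/43.6 = 2.055.

(a) f₀ = 2898 Hz  (b) Q = 2.055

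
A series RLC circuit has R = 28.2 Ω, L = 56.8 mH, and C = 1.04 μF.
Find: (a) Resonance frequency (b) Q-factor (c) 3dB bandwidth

Step 1 — Resonance: ω₀ = 1/√(LC) = 1/√(0.0568·1.04e-06) = 4114 rad/s.
Step 2 — f₀ = ω₀/(2π) = 654.8 Hz.
Step 3 — Series Q: Q = ω₀L/R = 4114·0.0568/28.2 = 8.287.
Step 4 — Bandwidth: Δω = ω₀/Q = 496.5 rad/s; BW = Δω/(2π) = 79.02 Hz.

(a) f₀ = 654.8 Hz  (b) Q = 8.287  (c) BW = 79.02 Hz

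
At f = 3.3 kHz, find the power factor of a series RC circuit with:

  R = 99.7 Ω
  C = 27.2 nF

Step 1 — Angular frequency: ω = 2π·f = 2π·3300 = 2.073e+04 rad/s.
Step 2 — Component impedances:
  R: Z = R = 99.7 Ω
  C: Z = 1/(jωC) = -j/(ω·C) = 0 - j1773 Ω
Step 3 — Series combination: Z_total = R + C = 99.7 - j1773 Ω = 1776∠-86.8° Ω.
Step 4 — Power factor: PF = cos(φ) = Re(Z)/|Z| = 99.7/1776 = 0.05614.
Step 5 — Type: Im(Z) = -1773 ⇒ leading (phase φ = -86.8°).

PF = 0.05614 (leading, φ = -86.8°)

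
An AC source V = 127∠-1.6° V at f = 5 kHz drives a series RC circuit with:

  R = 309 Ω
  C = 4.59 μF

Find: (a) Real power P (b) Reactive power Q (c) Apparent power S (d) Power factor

Step 1 — Angular frequency: ω = 2π·f = 2π·5000 = 3.142e+04 rad/s.
Step 2 — Component impedances:
  R: Z = R = 309 Ω
  C: Z = 1/(jωC) = -j/(ω·C) = 0 - j6.935 Ω
Step 3 — Series combination: Z_total = R + C = 309 - j6.935 Ω = 309.1∠-1.3° Ω.
Step 4 — Source phasor: V = 127∠-1.6° V = 127 - j3.546 V.
Step 5 — Current: I = V / Z = 0.4109 - j0.002254 A = 0.4109∠-0.3° A.
Step 6 — Complex power: S = V·I* = 52.17 - j1.171 VA.
Step 7 — Real power: P = Re(S) = 52.17 W.
Step 8 — Reactive power: Q = Im(S) = -1.171 VAR.
Step 9 — Apparent power: |S| = 52.18 VA.
Step 10 — Power factor: PF = P/|S| = 0.9997 (leading).

(a) P = 52.17 W  (b) Q = -1.171 VAR  (c) S = 52.18 VA  (d) PF = 0.9997 (leading)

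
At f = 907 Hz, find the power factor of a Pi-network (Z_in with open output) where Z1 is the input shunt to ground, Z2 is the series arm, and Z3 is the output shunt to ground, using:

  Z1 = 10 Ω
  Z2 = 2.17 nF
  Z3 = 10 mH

Step 1 — Angular frequency: ω = 2π·f = 2π·907 = 5699 rad/s.
Step 2 — Component impedances:
  Z1: Z = R = 10 Ω
  Z2: Z = 1/(jωC) = -j/(ω·C) = 0 - j8.086e+04 Ω
  Z3: Z = jωL = j·5699·0.01 = 0 + j56.99 Ω
Step 3 — With open output, the series arm Z2 and the output shunt Z3 appear in series to ground: Z2 + Z3 = 0 - j8.081e+04 Ω.
Step 4 — Parallel with input shunt Z1: Z_in = Z1 || (Z2 + Z3) = 10 - j0.001238 Ω = 10∠-0.0° Ω.
Step 5 — Power factor: PF = cos(φ) = Re(Z)/|Z| = 10/10 = 1.
Step 6 — Type: Im(Z) = -0.001238 ⇒ leading (phase φ = -0.0°).

PF = 1 (leading, φ = -0.0°)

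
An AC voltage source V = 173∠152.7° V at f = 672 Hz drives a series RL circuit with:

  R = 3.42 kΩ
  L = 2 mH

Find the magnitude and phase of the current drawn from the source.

Step 1 — Angular frequency: ω = 2π·f = 2π·672 = 4222 rad/s.
Step 2 — Component impedances:
  R: Z = R = 3420 Ω
  L: Z = jωL = j·4222·0.002 = 0 + j8.445 Ω
Step 3 — Series combination: Z_total = R + L = 3420 + j8.445 Ω = 3420∠0.1° Ω.
Step 4 — Source phasor: V = 173∠152.7° V = -153.7 + j79.35 V.
Step 5 — Ohm's law: I = V / Z_total = (-153.7 + j79.35) / (3420 + j8.445) = -0.04489 + j0.02331 A.
Step 6 — Convert to polar: |I| = 0.05058 A, ∠I = 152.6°.

I = 0.05058∠152.6° A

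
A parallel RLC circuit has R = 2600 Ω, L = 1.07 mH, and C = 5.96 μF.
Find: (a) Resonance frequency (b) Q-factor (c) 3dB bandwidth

Step 1 — Resonance: ω₀ = 1/√(LC) = 1/√(0.00107·5.96e-06) = 1.252e+04 rad/s.
Step 2 — f₀ = ω₀/(2π) = 1993 Hz.
Step 3 — Parallel Q: Q = R/(ω₀L) = 2600/(1.252e+04·0.00107) = 194.
Step 4 — Bandwidth: Δω = ω₀/Q = 64.53 rad/s; BW = Δω/(2π) = 10.27 Hz.

(a) f₀ = 1993 Hz  (b) Q = 194  (c) BW = 10.27 Hz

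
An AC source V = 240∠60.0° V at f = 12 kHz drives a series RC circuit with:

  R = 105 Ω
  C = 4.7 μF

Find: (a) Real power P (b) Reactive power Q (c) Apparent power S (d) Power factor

Step 1 — Angular frequency: ω = 2π·f = 2π·1.2e+04 = 7.54e+04 rad/s.
Step 2 — Component impedances:
  R: Z = R = 105 Ω
  C: Z = 1/(jωC) = -j/(ω·C) = 0 - j2.822 Ω
Step 3 — Series combination: Z_total = R + C = 105 - j2.822 Ω = 105∠-1.5° Ω.
Step 4 — Source phasor: V = 240∠60.0° V = 120 + j207.8 V.
Step 5 — Current: I = V / Z = 1.089 + j2.009 A = 2.285∠61.5° A.
Step 6 — Complex power: S = V·I* = 548.2 - j14.73 VA.
Step 7 — Real power: P = Re(S) = 548.2 W.
Step 8 — Reactive power: Q = Im(S) = -14.73 VAR.
Step 9 — Apparent power: |S| = 548.4 VA.
Step 10 — Power factor: PF = P/|S| = 0.9996 (leading).

(a) P = 548.2 W  (b) Q = -14.73 VAR  (c) S = 548.4 VA  (d) PF = 0.9996 (leading)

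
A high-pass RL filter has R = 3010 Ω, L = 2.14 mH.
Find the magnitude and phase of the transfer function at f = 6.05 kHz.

Step 1 — Angular frequency: ω = 2π·6050 = 3.801e+04 rad/s.
Step 2 — Transfer function: H(jω) = jωL/(R + jωL).
Step 3 — Numerator jωL = j·81.35; denominator R + jωL = 3010 + j81.35.
Step 4 — H = 0.0007299 + j0.02701.
Step 5 — Magnitude: |H| = 0.02702 (-31.4 dB); phase: φ = 88.5°.

|H| = 0.02702 (-31.4 dB), φ = 88.5°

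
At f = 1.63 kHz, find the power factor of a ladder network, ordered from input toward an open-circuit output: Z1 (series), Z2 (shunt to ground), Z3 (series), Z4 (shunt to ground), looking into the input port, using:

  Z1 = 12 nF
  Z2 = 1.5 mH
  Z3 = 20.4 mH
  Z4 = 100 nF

Step 1 — Angular frequency: ω = 2π·f = 2π·1630 = 1.024e+04 rad/s.
Step 2 — Component impedances:
  Z1: Z = 1/(jωC) = -j/(ω·C) = 0 - j8137 Ω
  Z2: Z = jωL = j·1.024e+04·0.0015 = 0 + j15.36 Ω
  Z3: Z = jωL = j·1.024e+04·0.0204 = 0 + j208.9 Ω
  Z4: Z = 1/(jωC) = -j/(ω·C) = 0 - j976.4 Ω
Step 3 — Ladder network (open output): work backward from the far end, alternating series and parallel combinations. Z_in = 0 - j8121 Ω = 8121∠-90.0° Ω.
Step 4 — Power factor: PF = cos(φ) = Re(Z)/|Z| = 0/8121 = 0.
Step 5 — Type: Im(Z) = -8121 ⇒ leading (phase φ = -90.0°).

PF = 0 (leading, φ = -90.0°)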